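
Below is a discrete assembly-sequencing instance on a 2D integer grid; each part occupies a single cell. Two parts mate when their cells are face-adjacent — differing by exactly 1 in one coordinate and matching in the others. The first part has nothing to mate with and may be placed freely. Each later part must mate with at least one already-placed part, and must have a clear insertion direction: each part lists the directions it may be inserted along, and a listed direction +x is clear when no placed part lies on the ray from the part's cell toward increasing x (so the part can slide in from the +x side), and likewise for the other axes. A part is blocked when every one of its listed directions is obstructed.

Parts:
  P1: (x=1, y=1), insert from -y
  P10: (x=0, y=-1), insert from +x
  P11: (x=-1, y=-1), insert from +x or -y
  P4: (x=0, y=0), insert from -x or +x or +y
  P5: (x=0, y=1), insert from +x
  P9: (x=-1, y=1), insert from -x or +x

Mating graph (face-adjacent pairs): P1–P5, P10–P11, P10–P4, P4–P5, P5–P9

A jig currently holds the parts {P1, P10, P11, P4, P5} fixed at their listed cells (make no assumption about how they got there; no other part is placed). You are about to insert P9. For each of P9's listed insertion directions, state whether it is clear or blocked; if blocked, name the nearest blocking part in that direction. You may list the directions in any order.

+x: blocked by P5; -x: clear

-x: ray from P9(-1, 1) has no placed part ⇒ clear
+x: nearest on ray is P5@(0, 1) ⇒ blocked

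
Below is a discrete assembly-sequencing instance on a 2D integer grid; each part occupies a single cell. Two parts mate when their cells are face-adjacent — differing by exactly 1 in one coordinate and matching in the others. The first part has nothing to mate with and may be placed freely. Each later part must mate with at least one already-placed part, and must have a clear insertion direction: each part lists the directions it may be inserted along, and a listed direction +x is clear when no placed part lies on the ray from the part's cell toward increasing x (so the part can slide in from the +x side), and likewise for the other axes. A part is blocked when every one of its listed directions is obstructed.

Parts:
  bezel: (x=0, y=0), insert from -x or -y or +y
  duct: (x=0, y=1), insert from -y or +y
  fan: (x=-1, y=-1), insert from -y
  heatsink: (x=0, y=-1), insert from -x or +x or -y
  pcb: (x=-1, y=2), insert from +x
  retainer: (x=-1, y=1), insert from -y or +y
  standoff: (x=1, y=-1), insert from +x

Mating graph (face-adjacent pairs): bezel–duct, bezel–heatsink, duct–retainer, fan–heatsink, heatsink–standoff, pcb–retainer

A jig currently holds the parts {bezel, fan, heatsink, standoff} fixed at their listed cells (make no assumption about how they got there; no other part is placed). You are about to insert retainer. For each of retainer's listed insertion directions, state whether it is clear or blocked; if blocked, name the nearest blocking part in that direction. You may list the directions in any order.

+y: clear; -y: blocked by fan

-y: nearest on ray is fan@(-1, -1) ⇒ blocked
+y: ray from retainer(-1, 1) has no placed part ⇒ clear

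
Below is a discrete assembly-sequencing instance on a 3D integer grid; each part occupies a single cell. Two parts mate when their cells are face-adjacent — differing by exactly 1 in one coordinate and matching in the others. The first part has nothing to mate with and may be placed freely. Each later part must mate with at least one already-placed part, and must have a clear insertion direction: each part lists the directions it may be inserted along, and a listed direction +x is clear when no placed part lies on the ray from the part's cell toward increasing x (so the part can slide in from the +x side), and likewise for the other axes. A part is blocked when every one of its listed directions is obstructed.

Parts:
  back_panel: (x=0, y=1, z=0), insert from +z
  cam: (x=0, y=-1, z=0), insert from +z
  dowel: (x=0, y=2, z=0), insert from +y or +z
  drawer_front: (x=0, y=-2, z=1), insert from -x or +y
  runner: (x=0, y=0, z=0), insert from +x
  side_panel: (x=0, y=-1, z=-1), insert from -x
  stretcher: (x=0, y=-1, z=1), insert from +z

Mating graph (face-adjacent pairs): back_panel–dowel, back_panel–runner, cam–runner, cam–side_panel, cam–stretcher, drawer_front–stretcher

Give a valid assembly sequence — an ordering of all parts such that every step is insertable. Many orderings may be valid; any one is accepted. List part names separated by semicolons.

runner; back_panel; dowel; cam; side_panel; stretcher; drawer_front

1. runner@(0, 0, 0) [+x clear] — {runner}
2. back_panel@(0, 1, 0) [+z clear] — {back_panel, runner}
3. dowel@(0, 2, 0) [+y clear] — {back_panel, dowel, runner}
4. cam@(0, -1, 0) [+z clear] — {back_panel, cam, dowel, runner}
5. side_panel@(0, -1, -1) [-x clear] — {back_panel, cam, dowel, runner, side_panel}
6. stretcher@(0, -1, 1) [+z clear] — {back_panel, cam, dowel, runner, side_panel, stretcher}
7. drawer_front@(0, -2, 1) [-x clear] — {back_panel, cam, dowel, drawer_front, runner, side_panel, stretcher}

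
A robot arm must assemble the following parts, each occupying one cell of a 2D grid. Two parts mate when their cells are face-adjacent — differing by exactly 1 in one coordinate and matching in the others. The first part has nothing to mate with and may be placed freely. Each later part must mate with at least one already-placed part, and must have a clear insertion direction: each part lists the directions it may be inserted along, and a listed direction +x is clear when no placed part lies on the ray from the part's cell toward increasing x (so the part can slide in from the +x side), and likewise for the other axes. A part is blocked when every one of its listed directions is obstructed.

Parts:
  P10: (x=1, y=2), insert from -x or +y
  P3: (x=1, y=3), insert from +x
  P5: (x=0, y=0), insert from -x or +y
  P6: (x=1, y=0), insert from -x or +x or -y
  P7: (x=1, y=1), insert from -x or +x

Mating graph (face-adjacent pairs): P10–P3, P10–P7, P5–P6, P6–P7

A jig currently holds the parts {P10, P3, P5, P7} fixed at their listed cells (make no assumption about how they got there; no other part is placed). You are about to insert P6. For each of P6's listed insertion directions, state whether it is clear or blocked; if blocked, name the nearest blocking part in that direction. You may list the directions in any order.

-x: nearest on ray is P5@(0, 0) ⇒ blocked
+x: ray from P6(1, 0) has no placed part ⇒ clear
-y: ray from P6(1, 0) has no placed part ⇒ clear

+x: clear; -x: blocked by P5; -y: clear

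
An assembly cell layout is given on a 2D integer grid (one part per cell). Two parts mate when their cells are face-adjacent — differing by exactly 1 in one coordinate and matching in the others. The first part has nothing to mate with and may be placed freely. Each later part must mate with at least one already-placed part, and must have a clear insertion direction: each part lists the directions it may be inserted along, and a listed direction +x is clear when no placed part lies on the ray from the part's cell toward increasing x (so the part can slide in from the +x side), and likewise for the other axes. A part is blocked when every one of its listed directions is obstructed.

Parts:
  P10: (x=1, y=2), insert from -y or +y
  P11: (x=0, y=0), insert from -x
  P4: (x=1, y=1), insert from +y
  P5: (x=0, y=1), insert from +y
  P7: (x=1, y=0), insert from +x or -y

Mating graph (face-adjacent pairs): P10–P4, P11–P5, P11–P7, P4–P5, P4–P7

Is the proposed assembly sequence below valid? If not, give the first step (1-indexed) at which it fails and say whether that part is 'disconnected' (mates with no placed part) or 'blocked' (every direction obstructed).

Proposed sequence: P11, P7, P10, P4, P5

Invalid at step 3 (disconnected)

1. P11@(0, 0) [-x clear] — {P11}
2. P7@(1, 0) [+x clear] — {P11, P7}
3. P10@(1, 2) — no placed neighbour ⇒ disconnected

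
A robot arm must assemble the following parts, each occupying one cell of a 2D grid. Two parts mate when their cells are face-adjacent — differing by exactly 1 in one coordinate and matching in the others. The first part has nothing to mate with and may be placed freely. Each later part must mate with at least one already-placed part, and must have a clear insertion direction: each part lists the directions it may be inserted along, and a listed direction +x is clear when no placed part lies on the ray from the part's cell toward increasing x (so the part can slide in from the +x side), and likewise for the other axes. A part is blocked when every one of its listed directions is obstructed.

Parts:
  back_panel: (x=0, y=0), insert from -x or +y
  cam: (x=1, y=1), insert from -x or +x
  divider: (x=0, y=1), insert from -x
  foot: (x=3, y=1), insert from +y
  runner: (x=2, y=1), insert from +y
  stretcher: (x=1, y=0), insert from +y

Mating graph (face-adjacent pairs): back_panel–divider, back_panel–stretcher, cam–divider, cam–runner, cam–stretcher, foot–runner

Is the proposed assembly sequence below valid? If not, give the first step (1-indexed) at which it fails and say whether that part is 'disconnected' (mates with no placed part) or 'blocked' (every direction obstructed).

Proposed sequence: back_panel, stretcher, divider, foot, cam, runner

Invalid at step 4 (disconnected)

1. back_panel@(0, 0) [-x clear] — {back_panel}
2. stretcher@(1, 0) [+y clear] — {back_panel, stretcher}
3. divider@(0, 1) [-x clear] — {back_panel, divider, stretcher}
4. foot@(3, 1) — no placed neighbour ⇒ disconnected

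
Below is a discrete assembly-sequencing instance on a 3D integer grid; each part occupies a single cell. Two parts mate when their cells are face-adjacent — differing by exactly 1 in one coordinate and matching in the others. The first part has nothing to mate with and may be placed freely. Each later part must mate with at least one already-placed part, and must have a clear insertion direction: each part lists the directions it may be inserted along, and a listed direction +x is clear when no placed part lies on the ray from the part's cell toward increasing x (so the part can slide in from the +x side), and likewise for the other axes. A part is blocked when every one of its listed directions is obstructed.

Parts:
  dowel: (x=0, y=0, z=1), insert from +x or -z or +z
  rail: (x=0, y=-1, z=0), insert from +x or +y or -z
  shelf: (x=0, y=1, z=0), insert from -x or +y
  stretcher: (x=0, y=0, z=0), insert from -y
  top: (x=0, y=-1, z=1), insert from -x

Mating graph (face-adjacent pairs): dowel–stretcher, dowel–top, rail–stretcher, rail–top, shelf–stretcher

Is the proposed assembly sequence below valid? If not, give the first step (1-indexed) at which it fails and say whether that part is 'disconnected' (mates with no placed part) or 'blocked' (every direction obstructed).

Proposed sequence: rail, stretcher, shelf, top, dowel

Invalid at step 2 (blocked)

1. rail@(0, -1, 0) [+x clear] — {rail}
2. stretcher@(0, 0, 0) — -y all obstructed ⇒ blocked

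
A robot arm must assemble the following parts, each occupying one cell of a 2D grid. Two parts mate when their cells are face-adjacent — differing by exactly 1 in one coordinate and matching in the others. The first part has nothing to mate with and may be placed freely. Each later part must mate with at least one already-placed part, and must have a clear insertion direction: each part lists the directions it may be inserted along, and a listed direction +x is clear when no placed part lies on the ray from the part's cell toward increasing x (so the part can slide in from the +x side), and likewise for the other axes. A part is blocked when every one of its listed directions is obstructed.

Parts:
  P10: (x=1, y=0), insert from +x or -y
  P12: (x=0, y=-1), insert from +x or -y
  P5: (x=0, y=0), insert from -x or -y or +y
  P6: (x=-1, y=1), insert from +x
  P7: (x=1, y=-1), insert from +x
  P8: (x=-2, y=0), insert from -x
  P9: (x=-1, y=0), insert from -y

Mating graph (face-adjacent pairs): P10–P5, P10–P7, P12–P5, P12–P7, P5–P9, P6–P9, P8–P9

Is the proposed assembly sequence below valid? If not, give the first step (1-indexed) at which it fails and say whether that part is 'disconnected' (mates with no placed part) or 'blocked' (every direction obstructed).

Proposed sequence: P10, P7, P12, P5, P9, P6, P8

1. P10@(1, 0) [+x clear] — {P10}
2. P7@(1, -1) [+x clear] — {P10, P7}
3. P12@(0, -1) [-y clear] — {P10, P12, P7}
4. P5@(0, 0) [-x clear] — {P10, P12, P5, P7}
5. P9@(-1, 0) [-y clear] — {P10, P12, P5, P7, P9}
6. P6@(-1, 1) [+x clear] — {P10, P12, P5, P6, P7, P9}
7. P8@(-2, 0) [-x clear] — {P10, P12, P5, P6, P7, P8, P9}

Valid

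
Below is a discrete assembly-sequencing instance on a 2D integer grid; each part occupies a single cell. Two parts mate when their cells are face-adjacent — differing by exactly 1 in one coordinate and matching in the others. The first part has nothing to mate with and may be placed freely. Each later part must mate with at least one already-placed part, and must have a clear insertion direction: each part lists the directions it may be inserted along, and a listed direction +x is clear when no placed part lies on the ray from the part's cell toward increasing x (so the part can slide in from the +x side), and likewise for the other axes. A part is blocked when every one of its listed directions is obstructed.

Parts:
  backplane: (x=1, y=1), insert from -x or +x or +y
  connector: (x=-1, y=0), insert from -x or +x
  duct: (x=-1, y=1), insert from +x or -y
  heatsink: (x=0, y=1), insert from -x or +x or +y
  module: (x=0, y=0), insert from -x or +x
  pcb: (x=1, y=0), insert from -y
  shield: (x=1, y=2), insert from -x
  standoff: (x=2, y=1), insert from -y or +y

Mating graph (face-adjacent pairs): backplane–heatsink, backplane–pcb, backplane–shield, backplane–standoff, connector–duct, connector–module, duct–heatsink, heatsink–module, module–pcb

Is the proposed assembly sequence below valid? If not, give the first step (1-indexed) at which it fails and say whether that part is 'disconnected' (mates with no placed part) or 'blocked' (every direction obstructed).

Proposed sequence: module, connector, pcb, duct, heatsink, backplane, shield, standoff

1. module@(0, 0) [-x clear] — {module}
2. connector@(-1, 0) [-x clear] — {connector, module}
3. pcb@(1, 0) [-y clear] — {connector, module, pcb}
4. duct@(-1, 1) [+x clear] — {connector, duct, module, pcb}
5. heatsink@(0, 1) [+x clear] — {connector, duct, heatsink, module, pcb}
6. backplane@(1, 1) [+x clear] — {backplane, connector, duct, heatsink, module, pcb}
7. shield@(1, 2) [-x clear] — {backplane, connector, duct, heatsink, module, pcb, shield}
8. standoff@(2, 1) [-y clear] — {backplane, connector, duct, heatsink, module, pcb, shield, standoff}

Valid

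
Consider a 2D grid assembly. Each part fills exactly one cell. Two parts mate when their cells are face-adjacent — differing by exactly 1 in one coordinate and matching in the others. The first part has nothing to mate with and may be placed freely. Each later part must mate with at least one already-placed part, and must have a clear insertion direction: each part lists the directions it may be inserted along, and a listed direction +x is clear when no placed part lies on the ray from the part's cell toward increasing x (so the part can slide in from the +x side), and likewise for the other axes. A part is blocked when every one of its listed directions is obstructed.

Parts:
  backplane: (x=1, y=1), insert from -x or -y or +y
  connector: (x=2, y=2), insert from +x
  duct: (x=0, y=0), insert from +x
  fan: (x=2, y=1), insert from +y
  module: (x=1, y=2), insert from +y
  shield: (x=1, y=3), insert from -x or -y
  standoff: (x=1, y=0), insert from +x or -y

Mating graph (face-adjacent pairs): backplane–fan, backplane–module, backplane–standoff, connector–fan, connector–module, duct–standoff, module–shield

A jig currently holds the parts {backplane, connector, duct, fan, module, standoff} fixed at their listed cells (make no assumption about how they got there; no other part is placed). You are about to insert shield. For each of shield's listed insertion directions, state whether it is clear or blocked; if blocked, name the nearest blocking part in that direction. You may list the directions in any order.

-x: ray from shield(1, 3) has no placed part ⇒ clear
-y: nearest on ray is module@(1, 2) ⇒ blocked

-x: clear; -y: blocked by module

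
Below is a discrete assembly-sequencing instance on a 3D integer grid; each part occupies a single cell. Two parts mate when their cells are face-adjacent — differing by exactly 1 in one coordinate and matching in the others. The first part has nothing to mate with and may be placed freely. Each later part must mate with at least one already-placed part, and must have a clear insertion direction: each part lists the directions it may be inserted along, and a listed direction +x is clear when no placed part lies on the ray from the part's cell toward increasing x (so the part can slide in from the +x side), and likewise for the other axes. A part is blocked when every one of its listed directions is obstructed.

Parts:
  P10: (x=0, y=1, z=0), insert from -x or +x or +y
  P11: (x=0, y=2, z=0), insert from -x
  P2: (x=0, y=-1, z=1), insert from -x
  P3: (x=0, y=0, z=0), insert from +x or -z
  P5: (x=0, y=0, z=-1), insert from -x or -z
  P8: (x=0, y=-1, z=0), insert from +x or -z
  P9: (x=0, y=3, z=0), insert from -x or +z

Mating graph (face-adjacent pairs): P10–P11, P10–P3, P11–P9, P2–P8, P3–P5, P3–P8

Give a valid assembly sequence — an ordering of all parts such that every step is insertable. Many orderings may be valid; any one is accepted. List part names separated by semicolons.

P5; P3; P8; P2; P10; P11; P9

1. P5@(0, 0, -1) [-x clear] — {P5}
2. P3@(0, 0, 0) [+x clear] — {P3, P5}
3. P8@(0, -1, 0) [+x clear] — {P3, P5, P8}
4. P2@(0, -1, 1) [-x clear] — {P2, P3, P5, P8}
5. P10@(0, 1, 0) [-x clear] — {P10, P2, P3, P5, P8}
6. P11@(0, 2, 0) [-x clear] — {P10, P11, P2, P3, P5, P8}
7. P9@(0, 3, 0) [-x clear] — {P10, P11, P2, P3, P5, P8, P9}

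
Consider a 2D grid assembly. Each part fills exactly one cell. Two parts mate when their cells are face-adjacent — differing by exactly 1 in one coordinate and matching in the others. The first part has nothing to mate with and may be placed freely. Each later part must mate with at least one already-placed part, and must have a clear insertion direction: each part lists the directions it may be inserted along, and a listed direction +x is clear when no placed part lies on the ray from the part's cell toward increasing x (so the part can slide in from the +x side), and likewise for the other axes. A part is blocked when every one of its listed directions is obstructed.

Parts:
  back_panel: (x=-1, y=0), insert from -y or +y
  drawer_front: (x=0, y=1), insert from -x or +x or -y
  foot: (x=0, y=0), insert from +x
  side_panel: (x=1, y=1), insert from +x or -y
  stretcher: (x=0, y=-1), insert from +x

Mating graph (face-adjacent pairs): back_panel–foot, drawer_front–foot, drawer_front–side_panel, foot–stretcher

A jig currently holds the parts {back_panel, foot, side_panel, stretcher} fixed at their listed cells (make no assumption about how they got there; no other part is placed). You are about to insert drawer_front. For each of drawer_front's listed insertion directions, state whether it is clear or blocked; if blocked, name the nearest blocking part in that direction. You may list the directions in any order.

+x: blocked by side_panel; -x: clear; -y: blocked by foot

-x: ray from drawer_front(0, 1) has no placed part ⇒ clear
+x: nearest on ray is side_panel@(1, 1) ⇒ blocked
-y: nearest on ray is foot@(0, 0) ⇒ blocked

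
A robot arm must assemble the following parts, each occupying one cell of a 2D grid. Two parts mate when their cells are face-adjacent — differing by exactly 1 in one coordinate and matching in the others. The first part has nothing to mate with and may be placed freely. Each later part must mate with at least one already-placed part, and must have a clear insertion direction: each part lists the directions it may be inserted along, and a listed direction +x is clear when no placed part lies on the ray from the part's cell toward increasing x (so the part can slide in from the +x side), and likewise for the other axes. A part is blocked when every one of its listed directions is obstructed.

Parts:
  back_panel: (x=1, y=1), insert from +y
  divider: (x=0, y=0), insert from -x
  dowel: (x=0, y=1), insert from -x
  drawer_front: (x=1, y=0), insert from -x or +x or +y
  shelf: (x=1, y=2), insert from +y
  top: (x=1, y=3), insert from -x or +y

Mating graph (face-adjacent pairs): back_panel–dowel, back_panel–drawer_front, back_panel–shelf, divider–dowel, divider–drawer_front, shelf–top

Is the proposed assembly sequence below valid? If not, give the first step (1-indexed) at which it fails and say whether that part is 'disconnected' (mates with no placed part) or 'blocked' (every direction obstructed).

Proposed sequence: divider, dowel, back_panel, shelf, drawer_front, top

1. divider@(0, 0) [-x clear] — {divider}
2. dowel@(0, 1) [-x clear] — {divider, dowel}
3. back_panel@(1, 1) [+y clear] — {back_panel, divider, dowel}
4. shelf@(1, 2) [+y clear] — {back_panel, divider, dowel, shelf}
5. drawer_front@(1, 0) [+x clear] — {back_panel, divider, dowel, drawer_front, shelf}
6. top@(1, 3) [-x clear] — {back_panel, divider, dowel, drawer_front, shelf, top}

Valid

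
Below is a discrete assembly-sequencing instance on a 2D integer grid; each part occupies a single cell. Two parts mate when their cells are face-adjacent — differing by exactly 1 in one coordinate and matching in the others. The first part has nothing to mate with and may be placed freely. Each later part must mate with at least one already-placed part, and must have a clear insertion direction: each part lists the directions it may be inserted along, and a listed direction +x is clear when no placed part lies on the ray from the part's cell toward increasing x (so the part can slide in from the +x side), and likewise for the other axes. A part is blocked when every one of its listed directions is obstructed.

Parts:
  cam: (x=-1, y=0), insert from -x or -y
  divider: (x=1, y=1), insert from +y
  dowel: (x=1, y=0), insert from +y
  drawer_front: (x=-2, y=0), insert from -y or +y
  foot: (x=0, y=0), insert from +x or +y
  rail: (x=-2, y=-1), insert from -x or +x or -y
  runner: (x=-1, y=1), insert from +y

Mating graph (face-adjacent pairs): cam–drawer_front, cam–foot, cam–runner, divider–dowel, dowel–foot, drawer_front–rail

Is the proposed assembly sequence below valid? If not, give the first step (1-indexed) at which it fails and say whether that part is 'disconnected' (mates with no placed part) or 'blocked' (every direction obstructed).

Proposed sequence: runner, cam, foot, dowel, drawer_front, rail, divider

Valid

1. runner@(-1, 1) [+y clear] — {runner}
2. cam@(-1, 0) [-x clear] — {cam, runner}
3. foot@(0, 0) [+x clear] — {cam, foot, runner}
4. dowel@(1, 0) [+y clear] — {cam, dowel, foot, runner}
5. drawer_front@(-2, 0) [-y clear] — {cam, dowel, drawer_front, foot, runner}
6. rail@(-2, -1) [-x clear] — {cam, dowel, drawer_front, foot, rail, runner}
7. divider@(1, 1) [+y clear] — {cam, divider, dowel, drawer_front, foot, rail, runner}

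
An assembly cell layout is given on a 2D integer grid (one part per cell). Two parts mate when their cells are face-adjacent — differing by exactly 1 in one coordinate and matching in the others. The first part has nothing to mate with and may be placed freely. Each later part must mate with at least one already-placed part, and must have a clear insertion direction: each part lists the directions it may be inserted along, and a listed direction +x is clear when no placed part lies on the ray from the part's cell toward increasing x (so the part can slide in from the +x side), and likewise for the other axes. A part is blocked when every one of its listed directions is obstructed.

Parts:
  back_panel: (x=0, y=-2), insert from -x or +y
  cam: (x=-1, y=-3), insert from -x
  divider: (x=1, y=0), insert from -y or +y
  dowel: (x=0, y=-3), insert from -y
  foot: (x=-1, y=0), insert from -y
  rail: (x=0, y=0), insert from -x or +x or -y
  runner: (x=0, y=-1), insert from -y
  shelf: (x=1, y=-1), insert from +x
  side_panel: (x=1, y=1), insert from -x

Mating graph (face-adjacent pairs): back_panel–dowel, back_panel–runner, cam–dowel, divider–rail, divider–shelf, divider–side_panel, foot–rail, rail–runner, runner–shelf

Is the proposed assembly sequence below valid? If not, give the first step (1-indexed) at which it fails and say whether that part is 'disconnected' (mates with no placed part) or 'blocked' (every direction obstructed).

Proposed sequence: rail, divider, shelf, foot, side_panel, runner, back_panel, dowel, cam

Valid

1. rail@(0, 0) [-x clear] — {rail}
2. divider@(1, 0) [-y clear] — {divider, rail}
3. shelf@(1, -1) [+x clear] — {divider, rail, shelf}
4. foot@(-1, 0) [-y clear] — {divider, foot, rail, shelf}
5. side_panel@(1, 1) [-x clear] — {divider, foot, rail, shelf, side_panel}
6. runner@(0, -1) [-y clear] — {divider, foot, rail, runner, shelf, side_panel}
7. back_panel@(0, -2) [-x clear] — {back_panel, divider, foot, rail, runner, shelf, side_panel}
8. dowel@(0, -3) [-y clear] — {back_panel, divider, dowel, foot, rail, runner, shelf, side_panel}
9. cam@(-1, -3) [-x clear] — {back_panel, cam, divider, dowel, foot, rail, runner, shelf, side_panel}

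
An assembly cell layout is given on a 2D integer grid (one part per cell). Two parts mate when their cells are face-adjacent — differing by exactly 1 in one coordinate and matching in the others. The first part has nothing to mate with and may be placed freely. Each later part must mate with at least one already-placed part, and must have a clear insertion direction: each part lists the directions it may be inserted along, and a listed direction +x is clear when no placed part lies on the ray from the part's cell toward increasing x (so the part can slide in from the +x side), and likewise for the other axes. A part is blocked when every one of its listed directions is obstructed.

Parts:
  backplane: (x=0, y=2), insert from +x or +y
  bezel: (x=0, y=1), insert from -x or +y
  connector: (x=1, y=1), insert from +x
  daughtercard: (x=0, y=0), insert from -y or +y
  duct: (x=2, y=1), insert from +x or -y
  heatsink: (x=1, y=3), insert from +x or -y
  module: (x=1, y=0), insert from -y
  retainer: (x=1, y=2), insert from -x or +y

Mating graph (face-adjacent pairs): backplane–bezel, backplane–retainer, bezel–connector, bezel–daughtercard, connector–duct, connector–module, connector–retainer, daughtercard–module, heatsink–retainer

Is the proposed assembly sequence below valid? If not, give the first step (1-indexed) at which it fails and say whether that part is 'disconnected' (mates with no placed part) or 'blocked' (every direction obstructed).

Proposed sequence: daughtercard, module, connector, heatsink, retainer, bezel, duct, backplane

1. daughtercard@(0, 0) [-y clear] — {daughtercard}
2. module@(1, 0) [-y clear] — {daughtercard, module}
3. connector@(1, 1) [+x clear] — {connector, daughtercard, module}
4. heatsink@(1, 3) — no placed neighbour ⇒ disconnected

Invalid at step 4 (disconnected)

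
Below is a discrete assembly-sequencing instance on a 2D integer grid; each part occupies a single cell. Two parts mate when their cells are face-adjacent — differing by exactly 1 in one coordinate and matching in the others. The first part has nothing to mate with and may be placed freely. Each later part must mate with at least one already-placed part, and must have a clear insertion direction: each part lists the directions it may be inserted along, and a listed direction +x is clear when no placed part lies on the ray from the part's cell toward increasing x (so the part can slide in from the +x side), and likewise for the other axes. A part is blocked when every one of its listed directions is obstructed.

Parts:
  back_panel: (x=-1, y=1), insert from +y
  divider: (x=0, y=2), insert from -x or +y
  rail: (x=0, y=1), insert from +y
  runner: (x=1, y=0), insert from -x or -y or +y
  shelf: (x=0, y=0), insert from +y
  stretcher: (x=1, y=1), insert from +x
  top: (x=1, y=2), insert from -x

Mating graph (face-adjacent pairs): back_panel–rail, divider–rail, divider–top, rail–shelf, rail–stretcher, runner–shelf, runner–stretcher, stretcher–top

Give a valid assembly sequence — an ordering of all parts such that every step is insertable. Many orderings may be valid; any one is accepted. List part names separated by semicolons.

stretcher; top; runner; shelf; rail; back_panel; divider

1. stretcher@(1, 1) [+x clear] — {stretcher}
2. top@(1, 2) [-x clear] — {stretcher, top}
3. runner@(1, 0) [-x clear] — {runner, stretcher, top}
4. shelf@(0, 0) [+y clear] — {runner, shelf, stretcher, top}
5. rail@(0, 1) [+y clear] — {rail, runner, shelf, stretcher, top}
6. back_panel@(-1, 1) [+y clear] — {back_panel, rail, runner, shelf, stretcher, top}
7. divider@(0, 2) [-x clear] — {back_panel, divider, rail, runner, shelf, stretcher, top}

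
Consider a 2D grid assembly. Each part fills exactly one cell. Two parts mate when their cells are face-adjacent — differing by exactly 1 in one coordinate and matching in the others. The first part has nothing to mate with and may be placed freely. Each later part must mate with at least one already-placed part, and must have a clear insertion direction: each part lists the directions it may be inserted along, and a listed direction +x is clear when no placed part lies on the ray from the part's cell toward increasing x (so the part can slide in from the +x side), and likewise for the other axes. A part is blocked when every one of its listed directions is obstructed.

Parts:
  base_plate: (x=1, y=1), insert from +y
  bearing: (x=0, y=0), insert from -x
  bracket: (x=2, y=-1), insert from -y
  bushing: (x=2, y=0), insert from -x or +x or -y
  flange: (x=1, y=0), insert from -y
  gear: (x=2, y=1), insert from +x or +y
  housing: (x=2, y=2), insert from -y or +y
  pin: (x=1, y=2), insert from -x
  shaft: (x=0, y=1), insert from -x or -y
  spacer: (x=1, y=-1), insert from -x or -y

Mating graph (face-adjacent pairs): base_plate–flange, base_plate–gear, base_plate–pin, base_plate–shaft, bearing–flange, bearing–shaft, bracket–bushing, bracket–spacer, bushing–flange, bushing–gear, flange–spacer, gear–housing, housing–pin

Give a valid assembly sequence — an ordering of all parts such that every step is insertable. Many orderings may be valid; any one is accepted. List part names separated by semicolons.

1. bearing@(0, 0) [-x clear] — {bearing}
2. flange@(1, 0) [-y clear] — {bearing, flange}
3. spacer@(1, -1) [-x clear] — {bearing, flange, spacer}
4. base_plate@(1, 1) [+y clear] — {base_plate, bearing, flange, spacer}
5. gear@(2, 1) [+x clear] — {base_plate, bearing, flange, gear, spacer}
6. housing@(2, 2) [+y clear] — {base_plate, bearing, flange, gear, housing, spacer}
7. pin@(1, 2) [-x clear] — {base_plate, bearing, flange, gear, housing, pin, spacer}
8. shaft@(0, 1) [-x clear] — {base_plate, bearing, flange, gear, housing, pin, shaft, spacer}
9. bracket@(2, -1) [-y clear] — {base_plate, bearing, bracket, flange, gear, housing, pin, shaft, spacer}
10. bushing@(2, 0) [+x clear] — {base_plate, bearing, bracket, bushing, flange, gear, housing, pin, shaft, spacer}

bearing; flange; spacer; base_plate; gear; housing; pin; shaft; bracket; bushing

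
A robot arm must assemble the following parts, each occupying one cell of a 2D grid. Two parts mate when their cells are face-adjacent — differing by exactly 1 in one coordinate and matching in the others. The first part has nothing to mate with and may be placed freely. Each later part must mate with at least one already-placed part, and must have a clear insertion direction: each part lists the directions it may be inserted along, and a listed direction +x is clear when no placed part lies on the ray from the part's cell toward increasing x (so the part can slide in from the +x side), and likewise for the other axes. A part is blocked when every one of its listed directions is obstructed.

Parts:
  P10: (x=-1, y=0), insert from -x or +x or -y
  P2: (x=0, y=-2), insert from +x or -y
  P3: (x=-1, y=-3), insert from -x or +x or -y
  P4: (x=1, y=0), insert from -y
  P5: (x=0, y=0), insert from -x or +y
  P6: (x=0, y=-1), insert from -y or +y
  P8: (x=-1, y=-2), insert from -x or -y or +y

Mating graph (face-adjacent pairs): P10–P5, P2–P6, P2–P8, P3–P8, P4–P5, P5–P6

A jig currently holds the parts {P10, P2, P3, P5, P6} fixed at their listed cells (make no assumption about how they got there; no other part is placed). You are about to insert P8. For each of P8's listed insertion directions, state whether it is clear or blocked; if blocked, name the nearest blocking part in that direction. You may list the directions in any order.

-x: ray from P8(-1, -2) has no placed part ⇒ clear
-y: nearest on ray is P3@(-1, -3) ⇒ blocked
+y: nearest on ray is P10@(-1, 0) ⇒ blocked

+y: blocked by P10; -x: clear; -y: blocked by P3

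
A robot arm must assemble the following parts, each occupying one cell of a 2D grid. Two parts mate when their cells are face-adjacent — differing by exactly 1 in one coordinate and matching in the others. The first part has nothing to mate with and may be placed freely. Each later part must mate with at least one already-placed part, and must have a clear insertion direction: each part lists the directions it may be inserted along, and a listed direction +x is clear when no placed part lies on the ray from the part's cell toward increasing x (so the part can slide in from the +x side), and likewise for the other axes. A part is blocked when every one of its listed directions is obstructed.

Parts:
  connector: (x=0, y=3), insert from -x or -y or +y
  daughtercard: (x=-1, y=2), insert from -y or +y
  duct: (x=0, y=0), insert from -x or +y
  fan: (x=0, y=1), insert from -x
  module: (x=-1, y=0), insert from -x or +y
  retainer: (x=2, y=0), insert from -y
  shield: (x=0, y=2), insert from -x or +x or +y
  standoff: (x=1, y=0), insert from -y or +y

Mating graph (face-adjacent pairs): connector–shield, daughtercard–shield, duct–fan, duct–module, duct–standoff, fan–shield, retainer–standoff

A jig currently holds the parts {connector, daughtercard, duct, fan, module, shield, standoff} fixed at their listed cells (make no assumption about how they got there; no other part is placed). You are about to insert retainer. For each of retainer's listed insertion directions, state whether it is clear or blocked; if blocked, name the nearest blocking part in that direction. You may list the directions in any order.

-y: ray from retainer(2, 0) has no placed part ⇒ clear

-y: clear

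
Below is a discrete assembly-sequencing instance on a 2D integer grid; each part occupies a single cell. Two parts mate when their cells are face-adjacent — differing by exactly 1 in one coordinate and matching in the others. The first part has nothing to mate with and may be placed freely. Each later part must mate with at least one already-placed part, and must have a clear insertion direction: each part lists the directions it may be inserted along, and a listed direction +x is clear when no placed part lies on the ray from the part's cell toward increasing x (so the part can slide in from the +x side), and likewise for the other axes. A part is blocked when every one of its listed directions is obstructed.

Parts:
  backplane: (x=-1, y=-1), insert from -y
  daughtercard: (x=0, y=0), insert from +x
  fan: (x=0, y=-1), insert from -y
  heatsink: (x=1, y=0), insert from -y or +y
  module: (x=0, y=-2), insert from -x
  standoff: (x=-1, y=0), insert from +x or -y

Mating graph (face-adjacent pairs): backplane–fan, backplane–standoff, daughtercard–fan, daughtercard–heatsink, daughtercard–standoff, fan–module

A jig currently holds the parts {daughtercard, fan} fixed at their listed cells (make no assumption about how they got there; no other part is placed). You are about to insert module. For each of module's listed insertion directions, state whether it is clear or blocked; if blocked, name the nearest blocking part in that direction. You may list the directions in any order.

-x: ray from module(0, -2) has no placed part ⇒ clear

-x: clear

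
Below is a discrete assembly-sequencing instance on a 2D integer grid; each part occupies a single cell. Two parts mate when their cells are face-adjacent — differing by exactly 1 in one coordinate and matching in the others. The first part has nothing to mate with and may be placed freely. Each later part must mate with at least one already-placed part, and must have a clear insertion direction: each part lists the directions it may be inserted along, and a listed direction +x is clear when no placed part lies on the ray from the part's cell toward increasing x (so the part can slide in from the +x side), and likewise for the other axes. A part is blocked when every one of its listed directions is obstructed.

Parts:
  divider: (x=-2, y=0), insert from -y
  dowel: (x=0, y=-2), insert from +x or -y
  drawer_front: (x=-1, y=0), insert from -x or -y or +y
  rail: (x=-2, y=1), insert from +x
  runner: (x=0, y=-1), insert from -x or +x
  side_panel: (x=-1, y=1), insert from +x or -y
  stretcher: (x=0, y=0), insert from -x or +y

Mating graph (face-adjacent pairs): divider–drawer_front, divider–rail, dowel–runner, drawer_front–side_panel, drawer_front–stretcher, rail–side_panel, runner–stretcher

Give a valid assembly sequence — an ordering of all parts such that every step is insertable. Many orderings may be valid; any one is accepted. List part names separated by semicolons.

1. rail@(-2, 1) [+x clear] — {rail}
2. divider@(-2, 0) [-y clear] — {divider, rail}
3. side_panel@(-1, 1) [+x clear] — {divider, rail, side_panel}
4. drawer_front@(-1, 0) [-y clear] — {divider, drawer_front, rail, side_panel}
5. stretcher@(0, 0) [+y clear] — {divider, drawer_front, rail, side_panel, stretcher}
6. runner@(0, -1) [-x clear] — {divider, drawer_front, rail, runner, side_panel, stretcher}
7. dowel@(0, -2) [+x clear] — {divider, dowel, drawer_front, rail, runner, side_panel, stretcher}

rail; divider; side_panel; drawer_front; stretcher; runner; dowel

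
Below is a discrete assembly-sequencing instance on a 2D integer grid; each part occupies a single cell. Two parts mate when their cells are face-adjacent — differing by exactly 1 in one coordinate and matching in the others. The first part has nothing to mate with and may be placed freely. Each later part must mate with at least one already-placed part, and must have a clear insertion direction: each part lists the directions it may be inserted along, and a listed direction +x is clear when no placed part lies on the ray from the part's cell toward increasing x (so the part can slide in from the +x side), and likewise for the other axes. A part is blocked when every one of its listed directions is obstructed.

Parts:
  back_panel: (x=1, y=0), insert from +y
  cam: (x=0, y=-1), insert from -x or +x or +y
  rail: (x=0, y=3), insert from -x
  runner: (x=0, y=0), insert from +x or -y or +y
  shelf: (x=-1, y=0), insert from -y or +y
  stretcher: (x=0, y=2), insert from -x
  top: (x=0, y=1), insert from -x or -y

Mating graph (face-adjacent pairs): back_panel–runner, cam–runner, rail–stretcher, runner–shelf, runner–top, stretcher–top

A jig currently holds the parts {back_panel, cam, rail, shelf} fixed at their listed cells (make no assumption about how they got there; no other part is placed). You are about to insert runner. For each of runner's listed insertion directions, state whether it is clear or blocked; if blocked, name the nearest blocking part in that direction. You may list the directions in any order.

+x: nearest on ray is back_panel@(1, 0) ⇒ blocked
-y: nearest on ray is cam@(0, -1) ⇒ blocked
+y: nearest on ray is rail@(0, 3) ⇒ blocked

+x: blocked by back_panel; +y: blocked by rail; -y: blocked by cam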